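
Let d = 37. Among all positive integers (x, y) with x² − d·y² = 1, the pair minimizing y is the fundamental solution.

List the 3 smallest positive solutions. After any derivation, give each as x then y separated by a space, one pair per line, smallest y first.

[6; 12] for √37; ℓ=1 ⇒ convergent index 1
i=0: a=6 ⇒ p=6, q=1
i=1: a=12 ⇒ p=73, q=12
(x₁, y₁) = (73, 12);  73² − 37·12² = 1 ✓
n=2: (73,12)∘(73,12) = (73·73+37·12·12, 73·12+12·73) = (10657,1752)
n=3: (10657,1752)∘(73,12) = (73·10657+37·12·1752, 73·1752+12·10657) = (1555849,255780)

73 12
10657 1752
1555849 255780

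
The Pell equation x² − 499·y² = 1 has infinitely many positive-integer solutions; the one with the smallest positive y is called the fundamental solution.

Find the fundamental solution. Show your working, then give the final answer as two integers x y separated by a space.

√499 → a₀=22, period (2,1,21,1,2,44); ℓ=6 even so k=5
i=0: a=22 ⇒ p=22, q=1
i=1: a=2 ⇒ p=45, q=2
…
i=4: a=1 ⇒ p=1519, q=68
i=5: a=2 ⇒ p=4490, q=201
(x₁, y₁) = (4490, 201);  4490² − 499·201² = 1 ✓

4490 201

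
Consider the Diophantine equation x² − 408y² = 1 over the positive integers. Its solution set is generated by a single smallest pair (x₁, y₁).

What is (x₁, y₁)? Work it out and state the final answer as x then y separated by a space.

101 5

d=408: √d = [20; 5,40] (ℓ=2, even), read p_1/q_1
i=0: a=20 ⇒ p=20, q=1
i=1: a=5 ⇒ p=101, q=5
fundamental: x₁=101, y₁=5  (since 10201 − 408·25 = 1)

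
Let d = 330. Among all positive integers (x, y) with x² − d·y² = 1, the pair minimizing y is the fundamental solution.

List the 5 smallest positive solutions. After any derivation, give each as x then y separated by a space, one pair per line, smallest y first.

109 6
23761 1308
5179789 285138
1129170241 62158776
246153932749 13550328030

√330 = [18; 6,36, …], period ℓ=2 (even) → k=1
step 0: (18, 1)  from 18·(1,0) + (0,1)
step 1: (109, 6)  from 6·(18,1) + (1,0)
→ (109, 6).  Check: 109²=11881, 330·6²=11880, difference 1.
(x_2, y_2) = (109·109 + 330·6·6, 109·6 + 6·109) = (23761, 1308)
(x_3, y_3) = (109·23761 + 330·6·1308, 109·1308 + 6·23761) = (5179789, 285138)
(x_4, y_4) = (109·5179789 + 330·6·285138, 109·285138 + 6·5179789) = (1129170241, 62158776)
(x_5, y_5) = (109·1129170241 + 330·6·62158776, 109·62158776 + 6·1129170241) = (246153932749, 13550328030)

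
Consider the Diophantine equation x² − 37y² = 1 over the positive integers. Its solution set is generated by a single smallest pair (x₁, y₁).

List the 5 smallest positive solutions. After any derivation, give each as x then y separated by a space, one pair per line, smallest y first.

73 12
10657 1752
1555849 255780
227143297 37342128
33161365513 5451694908

d=37: √d = [6; 12] (ℓ=1, odd), read p_1/q_1
i=0: a=6 ⇒ p=6, q=1
i=1: a=12 ⇒ p=73, q=12
(x₁, y₁) = (73, 12);  73² − 37·12² = 1 ✓
k=2:  x_2 = 73·73+37·12·12 = 10657,  y_2 = 73·12+12·73 = 1752
k=3:  x_3 = 73·10657+37·12·1752 = 1555849,  y_3 = 73·1752+12·10657 = 255780
k=4:  x_4 = 73·1555849+37·12·255780 = 227143297,  y_4 = 73·255780+12·1555849 = 37342128
k=5:  x_5 = 73·227143297+37·12·37342128 = 33161365513,  y_5 = 73·37342128+12·227143297 = 5451694908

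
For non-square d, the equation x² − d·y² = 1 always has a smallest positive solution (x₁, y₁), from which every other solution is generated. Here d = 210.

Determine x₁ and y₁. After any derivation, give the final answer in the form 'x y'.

[14; 2,28] for √210; ℓ=2 ⇒ convergent index 1
step 0: (14, 1)  from 14·(1,0) + (0,1)
step 1: (29, 2)  from 2·(14,1) + (1,0)
→ (29, 2).  Check: 29²=841, 210·2²=840, difference 1.

29 2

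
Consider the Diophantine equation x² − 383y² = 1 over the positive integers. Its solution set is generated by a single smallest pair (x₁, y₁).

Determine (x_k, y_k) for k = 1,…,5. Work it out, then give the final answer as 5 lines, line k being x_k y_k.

√383 → a₀=19, period (1,1,3,19,3,1,1,38); ℓ=8 even so k=7
a_0=19:  p_0=19·1+0=19,  q_0=19·0+1=1
a_1=1:  p_1=1·19+1=20,  q_1=1·1+0=1
a_2=1:  p_2=1·20+19=39,  q_2=1·1+1=2
…
a_4=19:  p_4=19·137+39=2642,  q_4=19·7+2=135
a_5=3:  p_5=3·2642+137=8063,  q_5=3·135+7=412
a_6=1:  p_6=1·8063+2642=10705,  q_6=1·412+135=547
a_7=1:  p_7=1·10705+8063=18768,  q_7=1·547+412=959
(x₁, y₁) = (18768, 959);  18768² − 383·959² = 1 ✓
k=2:  x_2 = 18768·18768+383·959·959 = 704475647,  y_2 = 18768·959+959·18768 = 35997024
k=3:  x_3 = 18768·704475647+383·959·35997024 = 26443197867024,  y_3 = 18768·35997024+959·704475647 = 1351184291905
k=4:  x_4 = 18768·26443197867024+383·959·1351184291905 = 992571874432137217,  y_4 = 18768·1351184291905+959·26443197867024 = 50718053544949056
k=5:  x_5 = 18768·992571874432137217+383·959·50718053544949056 = 37257177852241504710288,  y_5 = 18768·50718053544949056+959·992571874432137217 = 1903752856512023474111

18768 959
704475647 35997024
26443197867024 1351184291905
992571874432137217 50718053544949056
37257177852241504710288 1903752856512023474111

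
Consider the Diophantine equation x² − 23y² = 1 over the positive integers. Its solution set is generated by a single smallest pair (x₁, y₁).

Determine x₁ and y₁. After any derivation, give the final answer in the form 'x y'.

24 5

√23 = [4; 1,3,1,8, …], period ℓ=4 (even) → k=3
step 0: (4, 1)  from 4·(1,0) + (0,1)
…
step 2: (19, 4)  from 3·(5,1) + (4,1)
step 3: (24, 5)  from 1·(19,4) + (5,1)
fundamental: x₁=24, y₁=5  (since 576 − 23·25 = 1)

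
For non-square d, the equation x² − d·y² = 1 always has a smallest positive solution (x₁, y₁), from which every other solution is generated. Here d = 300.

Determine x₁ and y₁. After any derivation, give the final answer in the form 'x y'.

√300 → a₀=17, period (3,8,3,34); ℓ=4 even so k=3
i=0: a=17 ⇒ p=17, q=1
i=1: a=3 ⇒ p=52, q=3
i=2: a=8 ⇒ p=433, q=25
i=3: a=3 ⇒ p=1351, q=78
(x₁, y₁) = (1351, 78);  1351² − 300·78² = 1 ✓

1351 78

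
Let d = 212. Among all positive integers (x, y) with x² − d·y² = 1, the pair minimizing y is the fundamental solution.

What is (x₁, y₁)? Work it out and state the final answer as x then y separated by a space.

66249 4550

[14; 1,1,3,1,1,…,1,1,28] for √212; ℓ=14 ⇒ convergent index 13
i=0: a=14 ⇒ p=14, q=1
i=1: a=1 ⇒ p=15, q=1
i=2: a=1 ⇒ p=29, q=2
i=3: a=3 ⇒ p=102, q=7
i=4: a=1 ⇒ p=131, q=9
i=5: a=1 ⇒ p=233, q=16
i=6: a=1 ⇒ p=364, q=25
i=7: a=6 ⇒ p=2417, q=166
i=8: a=1 ⇒ p=2781, q=191
i=9: a=1 ⇒ p=5198, q=357
i=10: a=1 ⇒ p=7979, q=548
i=11: a=3 ⇒ p=29135, q=2001
i=12: a=1 ⇒ p=37114, q=2549
i=13: a=1 ⇒ p=66249, q=4550
fundamental: x₁=66249, y₁=4550  (since 4388930001 − 212·20702500 = 1)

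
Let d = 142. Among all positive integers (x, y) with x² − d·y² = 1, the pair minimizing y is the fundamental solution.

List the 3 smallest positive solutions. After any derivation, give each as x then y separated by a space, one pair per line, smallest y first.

143 12
40897 3432
11696399 981540

√142 = [11; 1,10,1,22, …], period ℓ=4 (even) → k=3
step 0: (11, 1)  from 11·(1,0) + (0,1)
step 1: (12, 1)  from 1·(11,1) + (1,0)
step 2: (131, 11)  from 10·(12,1) + (11,1)
step 3: (143, 12)  from 1·(131,11) + (12,1)
(x₁, y₁) = (143, 12);  143² − 142·12² = 1 ✓
k=2:  x_2 = 143·143+142·12·12 = 40897,  y_2 = 143·12+12·143 = 3432
k=3:  x_3 = 143·40897+142·12·3432 = 11696399,  y_3 = 143·3432+12·40897 = 981540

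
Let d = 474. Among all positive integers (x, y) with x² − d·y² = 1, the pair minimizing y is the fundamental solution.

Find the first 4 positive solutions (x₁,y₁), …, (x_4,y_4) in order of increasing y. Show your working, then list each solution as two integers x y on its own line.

193549 8890
74922430801 3441301220
29002323118011949 1332120819650670
11226741274261267003201 515661305041693754440

d=474: √d = [21; 1,3,2,1,1,…,3,1,42] (ℓ=14, even), read p_13/q_13
i=0: a=21 ⇒ p=21, q=1
…
i=2: a=3 ⇒ p=87, q=4
i=3: a=2 ⇒ p=196, q=9
…
i=6: a=1 ⇒ p=762, q=35
i=7: a=6 ⇒ p=5051, q=232
i=8: a=1 ⇒ p=5813, q=267
i=9: a=1 ⇒ p=10864, q=499
i=10: a=1 ⇒ p=16677, q=766
…
i=12: a=3 ⇒ p=149331, q=6859
i=13: a=1 ⇒ p=193549, q=8890
→ (193549, 8890).  Check: 193549²=37461215401, 474·8890²=37461215400, difference 1.
k=2:  x_2 = 193549·193549+474·8890·8890 = 74922430801,  y_2 = 193549·8890+8890·193549 = 3441301220
k=3:  x_3 = 193549·74922430801+474·8890·3441301220 = 29002323118011949,  y_3 = 193549·3441301220+8890·74922430801 = 1332120819650670
k=4:  x_4 = 193549·29002323118011949+474·8890·1332120819650670 = 11226741274261267003201,  y_4 = 193549·1332120819650670+8890·29002323118011949 = 515661305041693754440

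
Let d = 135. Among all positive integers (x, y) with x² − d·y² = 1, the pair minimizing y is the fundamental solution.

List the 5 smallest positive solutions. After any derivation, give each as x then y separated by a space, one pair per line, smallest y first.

√135 → a₀=11, period (1,1,1,1,1,1,1,22); ℓ=8 even so k=7
k=0  a_k=11  p_k/q_k = 11/1
…
k=3  a_k=1  p_k/q_k = 35/3
…
k=5  a_k=1  p_k/q_k = 93/8
k=6  a_k=1  p_k/q_k = 151/13
k=7  a_k=1  p_k/q_k = 244/21
(x₁, y₁) = (244, 21);  244² − 135·21² = 1 ✓
n=2: (244,21)∘(244,21) = (244·244+135·21·21, 244·21+21·244) = (119071,10248)
n=3: (119071,10248)∘(244,21) = (244·119071+135·21·10248, 244·10248+21·119071) = (58106404,5001003)
n=4: (58106404,5001003)∘(244,21) = (244·58106404+135·21·5001003, 244·5001003+21·58106404) = (28355806081,2440479216)
n=5: (28355806081,2440479216)∘(244,21) = (244·28355806081+135·21·2440479216, 244·2440479216+21·28355806081) = (13837575261124,1190948856405)

244 21
119071 10248
58106404 5001003
28355806081 2440479216
13837575261124 1190948856405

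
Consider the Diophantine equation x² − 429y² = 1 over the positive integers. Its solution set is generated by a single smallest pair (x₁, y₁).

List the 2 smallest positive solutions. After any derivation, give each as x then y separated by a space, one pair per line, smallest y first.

1524095 73584
4645731138049 224298012960

√429 → a₀=20, period (1,2,2,9,1,12,1,9,2,2,1,40); ℓ=12 even so k=11
step 0: (20, 1)  from 20·(1,0) + (0,1)
step 1: (21, 1)  from 1·(20,1) + (1,0)
step 2: (62, 3)  from 2·(21,1) + (20,1)
step 3: (145, 7)  from 2·(62,3) + (21,1)
step 4: (1367, 66)  from 9·(145,7) + (62,3)
…
step 7: (21023, 1015)  from 1·(19511,942) + (1512,73)
…
step 9: (438459, 21169)  from 2·(208718,10077) + (21023,1015)
step 10: (1085636, 52415)  from 2·(438459,21169) + (208718,10077)
step 11: (1524095, 73584)  from 1·(1085636,52415) + (438459,21169)
→ (1524095, 73584).  Check: 1524095²=2322865569025, 429·73584²=2322865569024, difference 1.
(1524095+73584√429)^2 = 4645731138049 + 224298012960√429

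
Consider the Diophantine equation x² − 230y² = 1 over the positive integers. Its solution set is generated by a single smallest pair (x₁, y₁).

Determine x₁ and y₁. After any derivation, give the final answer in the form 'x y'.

91 6

[15; 6,30] for √230; ℓ=2 ⇒ convergent index 1
step 0: (15, 1)  from 15·(1,0) + (0,1)
step 1: (91, 6)  from 6·(15,1) + (1,0)
→ (91, 6).  Check: 91²=8281, 230·6²=8280, difference 1.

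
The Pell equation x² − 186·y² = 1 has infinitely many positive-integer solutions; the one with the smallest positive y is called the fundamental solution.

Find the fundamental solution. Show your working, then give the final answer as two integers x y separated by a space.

7501 550

d=186: √d = [13; 1,1,1,3,4,3,1,1,1,26] (ℓ=10, even), read p_9/q_9
a_0=13:  p_0=13·1+0=13,  q_0=13·0+1=1
a_1=1:  p_1=1·13+1=14,  q_1=1·1+0=1
a_2=1:  p_2=1·14+13=27,  q_2=1·1+1=2
a_3=1:  p_3=1·27+14=41,  q_3=1·2+1=3
a_4=3:  p_4=3·41+27=150,  q_4=3·3+2=11
…
a_7=1:  p_7=1·2073+641=2714,  q_7=1·152+47=199
a_8=1:  p_8=1·2714+2073=4787,  q_8=1·199+152=351
a_9=1:  p_9=1·4787+2714=7501,  q_9=1·351+199=550
fundamental: x₁=7501, y₁=550  (since 56265001 − 186·302500 = 1)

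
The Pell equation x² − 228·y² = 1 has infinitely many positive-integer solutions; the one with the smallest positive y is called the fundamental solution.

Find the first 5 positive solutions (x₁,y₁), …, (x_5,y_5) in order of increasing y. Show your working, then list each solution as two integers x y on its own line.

√228 = [15; 10,30, …], period ℓ=2 (even) → k=1
step 0: (15, 1)  from 15·(1,0) + (0,1)
step 1: (151, 10)  from 10·(15,1) + (1,0)
(x₁, y₁) = (151, 10);  151² − 228·10² = 1 ✓
n=2: (151,10)∘(151,10) = (151·151+228·10·10, 151·10+10·151) = (45601,3020)
n=3: (45601,3020)∘(151,10) = (151·45601+228·10·3020, 151·3020+10·45601) = (13771351,912030)
n=4: (13771351,912030)∘(151,10) = (151·13771351+228·10·912030, 151·912030+10·13771351) = (4158902401,275430040)
n=5: (4158902401,275430040)∘(151,10) = (151·4158902401+228·10·275430040, 151·275430040+10·4158902401) = (1255974753751,83178960050)

151 10
45601 3020
13771351 912030
4158902401 275430040
1255974753751 83178960050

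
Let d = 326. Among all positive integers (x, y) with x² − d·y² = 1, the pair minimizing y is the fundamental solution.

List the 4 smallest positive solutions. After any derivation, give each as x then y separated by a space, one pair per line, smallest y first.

d=326: √d = [18; 18,36] (ℓ=2, even), read p_1/q_1
i=0: a=18 ⇒ p=18, q=1
i=1: a=18 ⇒ p=325, q=18
(x₁, y₁) = (325, 18);  325² − 326·18² = 1 ✓
(325+18√326)^2 = 211249 + 11700√326
(325+18√326)^3 = 137311525 + 7604982√326
(325+18√326)^4 = 89252280001 + 4943226600√326

325 18
211249 11700
137311525 7604982
89252280001 4943226600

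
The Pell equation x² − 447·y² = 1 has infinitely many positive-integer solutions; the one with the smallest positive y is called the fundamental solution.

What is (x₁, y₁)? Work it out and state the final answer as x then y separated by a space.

d=447: √d = [21; 7,42] (ℓ=2, even), read p_1/q_1
k=0  a_k=21  p_k/q_k = 21/1
k=1  a_k=7  p_k/q_k = 148/7
fundamental: x₁=148, y₁=7  (since 21904 − 447·49 = 1)

148 7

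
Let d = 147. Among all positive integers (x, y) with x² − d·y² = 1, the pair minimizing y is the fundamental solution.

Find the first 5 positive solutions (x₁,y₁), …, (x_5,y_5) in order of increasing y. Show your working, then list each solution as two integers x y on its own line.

√147 → a₀=12, period (8,24); ℓ=2 even so k=1
i=0: a=12 ⇒ p=12, q=1
i=1: a=8 ⇒ p=97, q=8
(x₁, y₁) = (97, 8);  97² − 147·8² = 1 ✓
k=2:  x_2 = 97·97+147·8·8 = 18817,  y_2 = 97·8+8·97 = 1552
k=3:  x_3 = 97·18817+147·8·1552 = 3650401,  y_3 = 97·1552+8·18817 = 301080
k=4:  x_4 = 97·3650401+147·8·301080 = 708158977,  y_4 = 97·301080+8·3650401 = 58407968
k=5:  x_5 = 97·708158977+147·8·58407968 = 137379191137,  y_5 = 97·58407968+8·708158977 = 11330844712

97 8
18817 1552
3650401 301080
708158977 58407968
137379191137 11330844712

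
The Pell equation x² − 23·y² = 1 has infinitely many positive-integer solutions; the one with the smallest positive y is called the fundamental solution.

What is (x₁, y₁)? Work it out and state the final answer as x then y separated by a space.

24 5

√23 → a₀=4, period (1,3,1,8); ℓ=4 even so k=3
step 0: (4, 1)  from 4·(1,0) + (0,1)
…
step 2: (19, 4)  from 3·(5,1) + (4,1)
step 3: (24, 5)  from 1·(19,4) + (5,1)
(x₁, y₁) = (24, 5);  24² − 23·5² = 1 ✓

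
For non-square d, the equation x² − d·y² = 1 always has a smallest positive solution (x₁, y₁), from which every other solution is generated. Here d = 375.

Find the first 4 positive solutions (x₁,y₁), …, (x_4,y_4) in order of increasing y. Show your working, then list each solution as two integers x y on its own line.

15124 781
457470751 23623688
13837575261124 714569313843
418558976041008001 21614292581499376

[19; 2,1,2,1,5,1,2,1,2,38] for √375; ℓ=10 ⇒ convergent index 9
step 0: (19, 1)  from 19·(1,0) + (0,1)
…
step 2: (58, 3)  from 1·(39,2) + (19,1)
step 3: (155, 8)  from 2·(58,3) + (39,2)
step 4: (213, 11)  from 1·(155,8) + (58,3)
…
step 6: (1433, 74)  from 1·(1220,63) + (213,11)
step 7: (4086, 211)  from 2·(1433,74) + (1220,63)
step 8: (5519, 285)  from 1·(4086,211) + (1433,74)
step 9: (15124, 781)  from 2·(5519,285) + (4086,211)
→ (15124, 781).  Check: 15124²=228735376, 375·781²=228735375, difference 1.
(x_2, y_2) = (15124·15124 + 375·781·781, 15124·781 + 781·15124) = (457470751, 23623688)
(x_3, y_3) = (15124·457470751 + 375·781·23623688, 15124·23623688 + 781·457470751) = (13837575261124, 714569313843)
(x_4, y_4) = (15124·13837575261124 + 375·781·714569313843, 15124·714569313843 + 781·13837575261124) = (418558976041008001, 21614292581499376)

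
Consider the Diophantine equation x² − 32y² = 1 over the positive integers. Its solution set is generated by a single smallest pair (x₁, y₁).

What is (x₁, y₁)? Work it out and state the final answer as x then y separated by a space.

√32 = [5; 1,1,1,10, …], period ℓ=4 (even) → k=3
i=0: a=5 ⇒ p=5, q=1
i=1: a=1 ⇒ p=6, q=1
i=2: a=1 ⇒ p=11, q=2
i=3: a=1 ⇒ p=17, q=3
fundamental: x₁=17, y₁=3  (since 289 − 32·9 = 1)

17 3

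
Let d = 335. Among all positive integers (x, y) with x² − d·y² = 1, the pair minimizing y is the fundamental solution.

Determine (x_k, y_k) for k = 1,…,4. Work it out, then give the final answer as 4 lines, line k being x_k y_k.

√335 = [18; 3,3,3,36, …], period ℓ=4 (even) → k=3
k=0  a_k=18  p_k/q_k = 18/1
…
k=2  a_k=3  p_k/q_k = 183/10
k=3  a_k=3  p_k/q_k = 604/33
→ (604, 33).  Check: 604²=364816, 335·33²=364815, difference 1.
k=2:  x_2 = 604·604+335·33·33 = 729631,  y_2 = 604·33+33·604 = 39864
k=3:  x_3 = 604·729631+335·33·39864 = 881393644,  y_3 = 604·39864+33·729631 = 48155679
k=4:  x_4 = 604·881393644+335·33·48155679 = 1064722792321,  y_4 = 604·48155679+33·881393644 = 58172020368

604 33
729631 39864
881393644 48155679
1064722792321 58172020368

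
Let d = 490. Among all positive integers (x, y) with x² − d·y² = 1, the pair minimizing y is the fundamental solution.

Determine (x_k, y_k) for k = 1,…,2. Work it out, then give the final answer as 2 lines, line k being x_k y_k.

1039681 46968
2161873163521 97663474416

√490 → a₀=22, period (7,2,1,4,4,4,1,2,7,44); ℓ=10 even so k=9
i=0: a=22 ⇒ p=22, q=1
…
i=2: a=2 ⇒ p=332, q=15
i=3: a=1 ⇒ p=487, q=22
i=4: a=4 ⇒ p=2280, q=103
i=5: a=4 ⇒ p=9607, q=434
i=6: a=4 ⇒ p=40708, q=1839
i=7: a=1 ⇒ p=50315, q=2273
i=8: a=2 ⇒ p=141338, q=6385
i=9: a=7 ⇒ p=1039681, q=46968
fundamental: x₁=1039681, y₁=46968  (since 1080936581761 − 490·2205993024 = 1)
(x_2, y_2) = (1039681·1039681 + 490·46968·46968, 1039681·46968 + 46968·1039681) = (2161873163521, 97663474416)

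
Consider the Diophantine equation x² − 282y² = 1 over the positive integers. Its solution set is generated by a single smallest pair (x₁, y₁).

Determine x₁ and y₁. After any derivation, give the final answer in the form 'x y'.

2351 140

[16; 1,3,1,4,1,3,1,32] for √282; ℓ=8 ⇒ convergent index 7
i=0: a=16 ⇒ p=16, q=1
i=1: a=1 ⇒ p=17, q=1
i=2: a=3 ⇒ p=67, q=4
…
i=4: a=4 ⇒ p=403, q=24
…
i=6: a=3 ⇒ p=1864, q=111
i=7: a=1 ⇒ p=2351, q=140
→ (2351, 140).  Check: 2351²=5527201, 282·140²=5527200, difference 1.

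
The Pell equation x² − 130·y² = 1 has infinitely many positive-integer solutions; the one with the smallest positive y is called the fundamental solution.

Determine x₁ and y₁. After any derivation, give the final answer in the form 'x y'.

6499 570

d=130: √d = [11; 2,2,22] (ℓ=3, odd), read p_5/q_5
k=0  a_k=11  p_k/q_k = 11/1
…
k=4  a_k=2  p_k/q_k = 2611/229
k=5  a_k=2  p_k/q_k = 6499/570
fundamental: x₁=6499, y₁=570  (since 42237001 − 130·324900 = 1)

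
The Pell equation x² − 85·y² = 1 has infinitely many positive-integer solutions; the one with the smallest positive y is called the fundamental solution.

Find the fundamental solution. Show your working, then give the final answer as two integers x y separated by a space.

285769 30996

√85 = [9; 4,1,1,4,18, …], period ℓ=5 (odd) → k=9
k=0  a_k=9  p_k/q_k = 9/1
…
k=3  a_k=1  p_k/q_k = 83/9
k=4  a_k=4  p_k/q_k = 378/41
…
k=6  a_k=4  p_k/q_k = 27926/3029
k=7  a_k=1  p_k/q_k = 34813/3776
k=8  a_k=1  p_k/q_k = 62739/6805
k=9  a_k=4  p_k/q_k = 285769/30996
fundamental: x₁=285769, y₁=30996  (since 81663921361 − 85·960752016 = 1)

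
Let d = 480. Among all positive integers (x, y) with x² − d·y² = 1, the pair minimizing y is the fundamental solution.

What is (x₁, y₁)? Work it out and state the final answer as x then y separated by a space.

[21; 1,9,1,42] for √480; ℓ=4 ⇒ convergent index 3
a_0=21:  p_0=21·1+0=21,  q_0=21·0+1=1
a_1=1:  p_1=1·21+1=22,  q_1=1·1+0=1
a_2=9:  p_2=9·22+21=219,  q_2=9·1+1=10
a_3=1:  p_3=1·219+22=241,  q_3=1·10+1=11
fundamental: x₁=241, y₁=11  (since 58081 − 480·121 = 1)

241 11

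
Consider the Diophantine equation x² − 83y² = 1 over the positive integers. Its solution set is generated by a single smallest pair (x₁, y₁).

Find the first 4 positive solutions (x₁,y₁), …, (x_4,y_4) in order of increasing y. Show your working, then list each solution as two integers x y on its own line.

[9; 9,18] for √83; ℓ=2 ⇒ convergent index 1
step 0: (9, 1)  from 9·(1,0) + (0,1)
step 1: (82, 9)  from 9·(9,1) + (1,0)
→ (82, 9).  Check: 82²=6724, 83·9²=6723, difference 1.
(82+9√83)^2 = 13447 + 1476√83
(82+9√83)^3 = 2205226 + 242055√83
(82+9√83)^4 = 361643617 + 39695544√83

82 9
13447 1476
2205226 242055
361643617 39695544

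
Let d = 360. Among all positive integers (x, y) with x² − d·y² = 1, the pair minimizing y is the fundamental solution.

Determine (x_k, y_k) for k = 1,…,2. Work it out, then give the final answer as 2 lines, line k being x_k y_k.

19 1
721 38

d=360: √d = [18; 1,36] (ℓ=2, even), read p_1/q_1
k=0  a_k=18  p_k/q_k = 18/1
k=1  a_k=1  p_k/q_k = 19/1
fundamental: x₁=19, y₁=1  (since 361 − 360·1 = 1)
(19+1√360)^2 = 721 + 38√360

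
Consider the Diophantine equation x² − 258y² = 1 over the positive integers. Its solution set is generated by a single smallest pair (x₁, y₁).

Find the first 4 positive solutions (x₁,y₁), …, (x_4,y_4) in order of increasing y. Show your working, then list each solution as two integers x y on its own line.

257 16
132097 8224
67897601 4227120
34899234817 2172731456

[16; 16,32] for √258; ℓ=2 ⇒ convergent index 1
k=0  a_k=16  p_k/q_k = 16/1
k=1  a_k=16  p_k/q_k = 257/16
fundamental: x₁=257, y₁=16  (since 66049 − 258·256 = 1)
k=2:  x_2 = 257·257+258·16·16 = 132097,  y_2 = 257·16+16·257 = 8224
k=3:  x_3 = 257·132097+258·16·8224 = 67897601,  y_3 = 257·8224+16·132097 = 4227120
k=4:  x_4 = 257·67897601+258·16·4227120 = 34899234817,  y_4 = 257·4227120+16·67897601 = 2172731456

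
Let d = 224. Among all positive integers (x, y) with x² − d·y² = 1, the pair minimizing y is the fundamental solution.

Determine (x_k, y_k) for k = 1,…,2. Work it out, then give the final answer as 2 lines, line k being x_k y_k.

15 1
449 30

[14; 1,28] for √224; ℓ=2 ⇒ convergent index 1
step 0: (14, 1)  from 14·(1,0) + (0,1)
step 1: (15, 1)  from 1·(14,1) + (1,0)
→ (15, 1).  Check: 15²=225, 224·1²=224, difference 1.
n=2: (15,1)∘(15,1) = (15·15+224·1·1, 15·1+1·15) = (449,30)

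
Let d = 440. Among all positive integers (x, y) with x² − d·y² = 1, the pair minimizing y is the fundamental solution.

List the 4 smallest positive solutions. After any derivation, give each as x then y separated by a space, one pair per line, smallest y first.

√440 → a₀=20, period (1,40); ℓ=2 even so k=1
a_0=20:  p_0=20·1+0=20,  q_0=20·0+1=1
a_1=1:  p_1=1·20+1=21,  q_1=1·1+0=1
fundamental: x₁=21, y₁=1  (since 441 − 440·1 = 1)
(x_2, y_2) = (21·21 + 440·1·1, 21·1 + 1·21) = (881, 42)
(x_3, y_3) = (21·881 + 440·1·42, 21·42 + 1·881) = (36981, 1763)
(x_4, y_4) = (21·36981 + 440·1·1763, 21·1763 + 1·36981) = (1552321, 74004)

21 1
881 42
36981 1763
1552321 74004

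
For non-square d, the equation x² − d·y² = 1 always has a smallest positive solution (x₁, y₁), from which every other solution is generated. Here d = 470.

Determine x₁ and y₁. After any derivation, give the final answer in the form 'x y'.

1691 78

√470 → a₀=21, period (1,2,8,2,1,42); ℓ=6 even so k=5
i=0: a=21 ⇒ p=21, q=1
i=1: a=1 ⇒ p=22, q=1
i=2: a=2 ⇒ p=65, q=3
i=3: a=8 ⇒ p=542, q=25
i=4: a=2 ⇒ p=1149, q=53
i=5: a=1 ⇒ p=1691, q=78
(x₁, y₁) = (1691, 78);  1691² − 470·78² = 1 ✓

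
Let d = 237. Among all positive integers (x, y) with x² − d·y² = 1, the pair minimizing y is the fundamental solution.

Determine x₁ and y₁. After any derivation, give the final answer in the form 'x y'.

√237 = [15; 2,1,1,7,10,7,1,1,2,30, …], period ℓ=10 (even) → k=9
step 0: (15, 1)  from 15·(1,0) + (0,1)
…
step 2: (46, 3)  from 1·(31,2) + (15,1)
…
step 5: (5927, 385)  from 10·(585,38) + (77,5)
…
step 7: (48001, 3118)  from 1·(42074,2733) + (5927,385)
step 8: (90075, 5851)  from 1·(48001,3118) + (42074,2733)
step 9: (228151, 14820)  from 2·(90075,5851) + (48001,3118)
fundamental: x₁=228151, y₁=14820  (since 52052878801 − 237·219632400 = 1)

228151 14820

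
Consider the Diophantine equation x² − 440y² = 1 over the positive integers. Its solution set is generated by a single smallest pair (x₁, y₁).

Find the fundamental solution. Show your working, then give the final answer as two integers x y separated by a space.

21 1

[20; 1,40] for √440; ℓ=2 ⇒ convergent index 1
k=0  a_k=20  p_k/q_k = 20/1
k=1  a_k=1  p_k/q_k = 21/1
→ (21, 1).  Check: 21²=441, 440·1²=440, difference 1.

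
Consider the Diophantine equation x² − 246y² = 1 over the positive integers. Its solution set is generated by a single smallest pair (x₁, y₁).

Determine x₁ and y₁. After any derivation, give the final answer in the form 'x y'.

88805 5662

d=246: √d = [15; 1,2,5,1,14,1,5,2,1,30] (ℓ=10, even), read p_9/q_9
k=0  a_k=15  p_k/q_k = 15/1
k=1  a_k=1  p_k/q_k = 16/1
…
k=4  a_k=1  p_k/q_k = 298/19
k=5  a_k=14  p_k/q_k = 4423/282
k=6  a_k=1  p_k/q_k = 4721/301
k=7  a_k=5  p_k/q_k = 28028/1787
k=8  a_k=2  p_k/q_k = 60777/3875
k=9  a_k=1  p_k/q_k = 88805/5662
fundamental: x₁=88805, y₁=5662  (since 7886328025 − 246·32058244 = 1)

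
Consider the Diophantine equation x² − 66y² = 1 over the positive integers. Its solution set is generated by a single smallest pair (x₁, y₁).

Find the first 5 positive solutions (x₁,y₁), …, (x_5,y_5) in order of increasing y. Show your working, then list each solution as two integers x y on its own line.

65 8
8449 1040
1098305 135192
142771201 17573920
18559157825 2284474408

√66 → a₀=8, period (8,16); ℓ=2 even so k=1
a_0=8:  p_0=8·1+0=8,  q_0=8·0+1=1
a_1=8:  p_1=8·8+1=65,  q_1=8·1+0=8
→ (65, 8).  Check: 65²=4225, 66·8²=4224, difference 1.
(x_2, y_2) = (65·65 + 66·8·8, 65·8 + 8·65) = (8449, 1040)
(x_3, y_3) = (65·8449 + 66·8·1040, 65·1040 + 8·8449) = (1098305, 135192)
(x_4, y_4) = (65·1098305 + 66·8·135192, 65·135192 + 8·1098305) = (142771201, 17573920)
(x_5, y_5) = (65·142771201 + 66·8·17573920, 65·17573920 + 8·142771201) = (18559157825, 2284474408)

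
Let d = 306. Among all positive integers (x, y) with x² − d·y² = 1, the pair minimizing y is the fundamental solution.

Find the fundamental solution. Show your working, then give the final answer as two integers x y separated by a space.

√306 = [17; 2,34, …], period ℓ=2 (even) → k=1
i=0: a=17 ⇒ p=17, q=1
i=1: a=2 ⇒ p=35, q=2
fundamental: x₁=35, y₁=2  (since 1225 − 306·4 = 1)

35 2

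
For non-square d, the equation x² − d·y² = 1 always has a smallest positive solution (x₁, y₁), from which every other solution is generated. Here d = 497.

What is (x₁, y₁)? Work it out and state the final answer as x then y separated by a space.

1201887 53912

[22; 3,2,2,5,6,5,2,2,3,44] for √497; ℓ=10 ⇒ convergent index 9
i=0: a=22 ⇒ p=22, q=1
…
i=3: a=2 ⇒ p=379, q=17
i=4: a=5 ⇒ p=2051, q=92
i=5: a=6 ⇒ p=12685, q=569
i=6: a=5 ⇒ p=65476, q=2937
i=7: a=2 ⇒ p=143637, q=6443
i=8: a=2 ⇒ p=352750, q=15823
i=9: a=3 ⇒ p=1201887, q=53912
(x₁, y₁) = (1201887, 53912);  1201887² − 497·53912² = 1 ✓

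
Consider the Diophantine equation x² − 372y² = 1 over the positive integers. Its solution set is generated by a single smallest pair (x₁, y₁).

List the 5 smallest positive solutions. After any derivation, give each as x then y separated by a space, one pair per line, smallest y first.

d=372: √d = [19; 3,2,12,2,3,38] (ℓ=6, even), read p_5/q_5
i=0: a=19 ⇒ p=19, q=1
…
i=3: a=12 ⇒ p=1678, q=87
i=4: a=2 ⇒ p=3491, q=181
i=5: a=3 ⇒ p=12151, q=630
fundamental: x₁=12151, y₁=630  (since 147646801 − 372·396900 = 1)
(12151+630√372)^2 = 295293601 + 15310260√372
(12151+630√372)^3 = 7176225079351 + 372069937890√372
(12151+630√372)^4 = 174396621583094401 + 9042043615292520√372
(12151+630√372)^5 = 4238186690536135053751 + 219739743566768883150√372

12151 630
295293601 15310260
7176225079351 372069937890
174396621583094401 9042043615292520
4238186690536135053751 219739743566768883150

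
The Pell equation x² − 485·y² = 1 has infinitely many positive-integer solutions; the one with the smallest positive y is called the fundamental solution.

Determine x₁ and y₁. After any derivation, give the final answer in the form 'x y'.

969 44

[22; 44] for √485; ℓ=1 ⇒ convergent index 1
k=0  a_k=22  p_k/q_k = 22/1
k=1  a_k=44  p_k/q_k = 969/44
(x₁, y₁) = (969, 44);  969² − 485·44² = 1 ✓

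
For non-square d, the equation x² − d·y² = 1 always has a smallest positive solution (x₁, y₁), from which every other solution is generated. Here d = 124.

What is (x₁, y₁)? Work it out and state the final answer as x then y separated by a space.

4620799 414960

d=124: √d = [11; 7,2,1,1,1,…,2,7,22] (ℓ=16, even), read p_15/q_15
k=0  a_k=11  p_k/q_k = 11/1
k=1  a_k=7  p_k/q_k = 78/7
k=2  a_k=2  p_k/q_k = 167/15
k=3  a_k=1  p_k/q_k = 245/22
…
k=5  a_k=1  p_k/q_k = 657/59
k=6  a_k=3  p_k/q_k = 2383/214
…
k=8  a_k=4  p_k/q_k = 14543/1306
k=9  a_k=1  p_k/q_k = 17583/1579
k=10  a_k=3  p_k/q_k = 67292/6043
…
k=12  a_k=1  p_k/q_k = 152167/13665
k=13  a_k=1  p_k/q_k = 237042/21287
k=14  a_k=2  p_k/q_k = 626251/56239
k=15  a_k=7  p_k/q_k = 4620799/414960
→ (4620799, 414960).  Check: 4620799²=21351783398401, 124·414960²=21351783398400, difference 1.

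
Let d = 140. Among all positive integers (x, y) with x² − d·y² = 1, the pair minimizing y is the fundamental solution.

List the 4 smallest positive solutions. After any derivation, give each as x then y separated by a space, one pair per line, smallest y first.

71 6
10081 852
1431431 120978
203253121 17178024

[11; 1,4,1,22] for √140; ℓ=4 ⇒ convergent index 3
k=0  a_k=11  p_k/q_k = 11/1
…
k=2  a_k=4  p_k/q_k = 59/5
k=3  a_k=1  p_k/q_k = 71/6
→ (71, 6).  Check: 71²=5041, 140·6²=5040, difference 1.
(x_2, y_2) = (71·71 + 140·6·6, 71·6 + 6·71) = (10081, 852)
(x_3, y_3) = (71·10081 + 140·6·852, 71·852 + 6·10081) = (1431431, 120978)
(x_4, y_4) = (71·1431431 + 140·6·120978, 71·120978 + 6·1431431) = (203253121, 17178024)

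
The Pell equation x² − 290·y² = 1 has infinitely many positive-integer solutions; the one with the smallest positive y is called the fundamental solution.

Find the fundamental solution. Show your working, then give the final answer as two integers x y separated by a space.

579 34

√290 → a₀=17, period (34); ℓ=1 odd so k=1
step 0: (17, 1)  from 17·(1,0) + (0,1)
step 1: (579, 34)  from 34·(17,1) + (1,0)
fundamental: x₁=579, y₁=34  (since 335241 − 290·1156 = 1)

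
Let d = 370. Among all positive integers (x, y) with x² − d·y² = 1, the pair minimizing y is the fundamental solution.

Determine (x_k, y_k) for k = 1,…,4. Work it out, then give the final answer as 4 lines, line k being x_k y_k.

√370 → a₀=19, period (4,4,38); ℓ=3 odd so k=5
step 0: (19, 1)  from 19·(1,0) + (0,1)
step 1: (77, 4)  from 4·(19,1) + (1,0)
…
step 3: (12503, 650)  from 38·(327,17) + (77,4)
step 4: (50339, 2617)  from 4·(12503,650) + (327,17)
step 5: (213859, 11118)  from 4·(50339,2617) + (12503,650)
→ (213859, 11118).  Check: 213859²=45735671881, 370·11118²=45735671880, difference 1.
(213859+11118√370)^2 = 91471343761 + 4755368724√370
(213859+11118√370)^3 = 39123940210553539 + 2033956799880714√370
(213859+11118√370)^4 = 16734013458886067250241 + 869959934526623861928√370

213859 11118
91471343761 4755368724
39123940210553539 2033956799880714
16734013458886067250241 869959934526623861928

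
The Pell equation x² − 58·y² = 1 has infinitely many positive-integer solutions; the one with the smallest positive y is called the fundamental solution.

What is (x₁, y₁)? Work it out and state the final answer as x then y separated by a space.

19603 2574

d=58: √d = [7; 1,1,1,1,1,1,14] (ℓ=7, odd), read p_13/q_13
step 0: (7, 1)  from 7·(1,0) + (0,1)
step 1: (8, 1)  from 1·(7,1) + (1,0)
step 2: (15, 2)  from 1·(8,1) + (7,1)
…
step 4: (38, 5)  from 1·(23,3) + (15,2)
step 5: (61, 8)  from 1·(38,5) + (23,3)
step 6: (99, 13)  from 1·(61,8) + (38,5)
…
step 8: (1546, 203)  from 1·(1447,190) + (99,13)
step 9: (2993, 393)  from 1·(1546,203) + (1447,190)
step 10: (4539, 596)  from 1·(2993,393) + (1546,203)
…
step 12: (12071, 1585)  from 1·(7532,989) + (4539,596)
step 13: (19603, 2574)  from 1·(12071,1585) + (7532,989)
(x₁, y₁) = (19603, 2574);  19603² − 58·2574² = 1 ✓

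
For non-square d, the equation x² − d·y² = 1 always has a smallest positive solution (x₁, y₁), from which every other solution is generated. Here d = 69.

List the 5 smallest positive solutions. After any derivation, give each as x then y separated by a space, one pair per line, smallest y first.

√69 = [8; 3,3,1,4,1,3,3,16, …], period ℓ=8 (even) → k=7
step 0: (8, 1)  from 8·(1,0) + (0,1)
…
step 2: (83, 10)  from 3·(25,3) + (8,1)
…
step 6: (2384, 287)  from 3·(623,75) + (515,62)
step 7: (7775, 936)  from 3·(2384,287) + (623,75)
→ (7775, 936).  Check: 7775²=60450625, 69·936²=60450624, difference 1.
(x_2, y_2) = (7775·7775 + 69·936·936, 7775·936 + 936·7775) = (120901249, 14554800)
(x_3, y_3) = (7775·120901249 + 69·936·14554800, 7775·14554800 + 936·120901249) = (1880014414175, 226327139064)
(x_4, y_4) = (7775·1880014414175 + 69·936·226327139064, 7775·226327139064 + 936·1880014414175) = (29234224019520001, 3519386997890400)
(x_5, y_5) = (7775·29234224019520001 + 69·936·3519386997890400, 7775·3519386997890400 + 936·29234224019520001) = (454592181623521601375, 54726467590868580936)

7775 936
120901249 14554800
1880014414175 226327139064
29234224019520001 3519386997890400
454592181623521601375 54726467590868580936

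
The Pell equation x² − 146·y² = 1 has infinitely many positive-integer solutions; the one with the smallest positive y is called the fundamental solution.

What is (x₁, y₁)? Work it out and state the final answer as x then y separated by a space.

145 12

√146 = [12; 12,24, …], period ℓ=2 (even) → k=1
step 0: (12, 1)  from 12·(1,0) + (0,1)
step 1: (145, 12)  from 12·(12,1) + (1,0)
(x₁, y₁) = (145, 12);  145² − 146·12² = 1 ✓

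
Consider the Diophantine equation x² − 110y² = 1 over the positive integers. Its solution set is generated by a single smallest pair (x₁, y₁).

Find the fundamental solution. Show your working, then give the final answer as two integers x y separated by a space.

d=110: √d = [10; 2,20] (ℓ=2, even), read p_1/q_1
i=0: a=10 ⇒ p=10, q=1
i=1: a=2 ⇒ p=21, q=2
→ (21, 2).  Check: 21²=441, 110·2²=440, difference 1.

21 2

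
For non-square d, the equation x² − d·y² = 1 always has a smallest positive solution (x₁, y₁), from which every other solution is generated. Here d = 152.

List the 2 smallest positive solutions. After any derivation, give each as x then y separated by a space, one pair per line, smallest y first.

37 3
2737 222

√152 → a₀=12, period (3,24); ℓ=2 even so k=1
a_0=12:  p_0=12·1+0=12,  q_0=12·0+1=1
a_1=3:  p_1=3·12+1=37,  q_1=3·1+0=3
(x₁, y₁) = (37, 3);  37² − 152·3² = 1 ✓
(x_2, y_2) = (37·37 + 152·3·3, 37·3 + 3·37) = (2737, 222)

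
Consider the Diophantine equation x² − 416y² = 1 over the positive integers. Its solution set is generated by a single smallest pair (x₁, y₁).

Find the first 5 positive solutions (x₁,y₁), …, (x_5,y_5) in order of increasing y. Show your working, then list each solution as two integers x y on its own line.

√416 = [20; 2,1,1,9,1,1,2,40, …], period ℓ=8 (even) → k=7
a_0=20:  p_0=20·1+0=20,  q_0=20·0+1=1
a_1=2:  p_1=2·20+1=41,  q_1=2·1+0=2
a_2=1:  p_2=1·41+20=61,  q_2=1·2+1=3
a_3=1:  p_3=1·61+41=102,  q_3=1·3+2=5
…
a_5=1:  p_5=1·979+102=1081,  q_5=1·48+5=53
a_6=1:  p_6=1·1081+979=2060,  q_6=1·53+48=101
a_7=2:  p_7=2·2060+1081=5201,  q_7=2·101+53=255
(x₁, y₁) = (5201, 255);  5201² − 416·255² = 1 ✓
n=2: (5201,255)∘(5201,255) = (5201·5201+416·255·255, 5201·255+255·5201) = (54100801,2652510)
n=3: (54100801,2652510)∘(5201,255) = (5201·54100801+416·255·2652510, 5201·2652510+255·54100801) = (562756526801,27591408765)
n=4: (562756526801,27591408765)∘(5201,255) = (5201·562756526801+416·255·27591408765, 5201·27591408765+255·562756526801) = (5853793337683201,287005831321020)
n=5: (5853793337683201,287005831321020)∘(5201,255) = (5201·5853793337683201+416·255·287005831321020, 5201·287005831321020+255·5853793337683201) = (60891157735824130001,2985434629809841275)

5201 255
54100801 2652510
562756526801 27591408765
5853793337683201 287005831321020
60891157735824130001 2985434629809841275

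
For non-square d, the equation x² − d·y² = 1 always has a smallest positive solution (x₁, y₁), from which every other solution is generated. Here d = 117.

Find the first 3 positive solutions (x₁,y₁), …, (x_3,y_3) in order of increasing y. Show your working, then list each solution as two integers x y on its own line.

d=117: √d = [10; 1,4,2,4,1,20] (ℓ=6, even), read p_5/q_5
i=0: a=10 ⇒ p=10, q=1
i=1: a=1 ⇒ p=11, q=1
…
i=4: a=4 ⇒ p=530, q=49
i=5: a=1 ⇒ p=649, q=60
(x₁, y₁) = (649, 60);  649² − 117·60² = 1 ✓
k=2:  x_2 = 649·649+117·60·60 = 842401,  y_2 = 649·60+60·649 = 77880
k=3:  x_3 = 649·842401+117·60·77880 = 1093435849,  y_3 = 649·77880+60·842401 = 101088180

649 60
842401 77880
1093435849 101088180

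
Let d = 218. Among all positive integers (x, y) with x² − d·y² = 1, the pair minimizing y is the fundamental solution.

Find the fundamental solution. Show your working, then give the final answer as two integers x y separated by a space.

126003 8534

√218 = [14; 1,3,3,1,28, …], period ℓ=5 (odd) → k=9
k=0  a_k=14  p_k/q_k = 14/1
…
k=2  a_k=3  p_k/q_k = 59/4
k=3  a_k=3  p_k/q_k = 192/13
k=4  a_k=1  p_k/q_k = 251/17
k=5  a_k=28  p_k/q_k = 7220/489
k=6  a_k=1  p_k/q_k = 7471/506
k=7  a_k=3  p_k/q_k = 29633/2007
k=8  a_k=3  p_k/q_k = 96370/6527
k=9  a_k=1  p_k/q_k = 126003/8534
(x₁, y₁) = (126003, 8534);  126003² − 218·8534² = 1 ✓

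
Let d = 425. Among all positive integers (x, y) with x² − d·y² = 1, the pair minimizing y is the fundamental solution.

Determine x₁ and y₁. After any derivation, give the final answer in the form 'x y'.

143649 6968

√425 → a₀=20, period (1,1,1,1,1,1,40); ℓ=7 odd so k=13
i=0: a=20 ⇒ p=20, q=1
…
i=3: a=1 ⇒ p=62, q=3
i=4: a=1 ⇒ p=103, q=5
…
i=8: a=1 ⇒ p=11153, q=541
i=9: a=1 ⇒ p=22038, q=1069
…
i=12: a=1 ⇒ p=88420, q=4289
i=13: a=1 ⇒ p=143649, q=6968
→ (143649, 6968).  Check: 143649²=20635035201, 425·6968²=20635035200, difference 1.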